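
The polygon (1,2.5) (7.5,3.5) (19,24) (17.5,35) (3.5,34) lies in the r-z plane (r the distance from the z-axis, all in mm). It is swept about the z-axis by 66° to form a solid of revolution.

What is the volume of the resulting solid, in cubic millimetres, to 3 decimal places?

Profile (r,z), 5 vertices: (1,2.5) (7.5,3.5) (19,24) (17.5,35) (3.5,34)
edge 0: (1,2.5)→(7.5,3.5)  cross = 1·3.5 − 7.5·2.5 = -15.2500; (r_i+r_j)·cross = 8.5·-15.2500 = -129.6250
edge 1: (7.5,3.5)→(19,24)  cross = 7.5·24 − 19·3.5 = 113.5000; (r_i+r_j)·cross = 26.5·113.5000 = 3007.7500
edge 2: (19,24)→(17.5,35)  cross = 19·35 − 17.5·24 = 245.0000; (r_i+r_j)·cross = 36.5·245.0000 = 8942.5000
edge 3: (17.5,35)→(3.5,34)  cross = 17.5·34 − 3.5·35 = 472.5000; (r_i+r_j)·cross = 21·472.5000 = 9922.5000
edge 4: (3.5,34)→(1,2.5)  cross = 3.5·2.5 − 1·34 = -25.2500; (r_i+r_j)·cross = 4.5·-25.2500 = -113.6250
Σcross = 790.5000 → A = |Σcross|/2 = 395.2500 mm²
Σ(r_i+r_j)·cross = 21629.5000 → first moment M = |Σ|/6 = 3604.9167
R_c = M/A = 3604.9167/395.2500 = 9.1206 mm
θ = 66° = 1.151917 rad
V = θ·R_c·A = 1.151917·9.1206·395.2500 = 4152.566 mm³

Volume = 4152.566 mm³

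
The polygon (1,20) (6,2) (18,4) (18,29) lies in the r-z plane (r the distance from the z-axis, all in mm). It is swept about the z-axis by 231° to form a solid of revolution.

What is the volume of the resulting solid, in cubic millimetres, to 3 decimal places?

Profile (r,z), 4 vertices: (1,20) (6,2) (18,4) (18,29)
edge 0: (1,20)→(6,2)  cross = 1·2 − 6·20 = -118.0000; (r_i+r_j)·cross = 7·-118.0000 = -826.0000
edge 1: (6,2)→(18,4)  cross = 6·4 − 18·2 = -12.0000; (r_i+r_j)·cross = 24·-12.0000 = -288.0000
edge 2: (18,4)→(18,29)  cross = 18·29 − 18·4 = 450.0000; (r_i+r_j)·cross = 36·450.0000 = 16200.0000
edge 3: (18,29)→(1,20)  cross = 18·20 − 1·29 = 331.0000; (r_i+r_j)·cross = 19·331.0000 = 6289.0000
Σcross = 651.0000 → A = |Σcross|/2 = 325.5000 mm²
Σ(r_i+r_j)·cross = 21375.0000 → first moment M = |Σ|/6 = 3562.5000
R_c = M/A = 3562.5000/325.5000 = 10.9447 mm
θ = 231° = 4.031711 rad
V = θ·R_c·A = 4.031711·10.9447·325.5000 = 14362.969 mm³

Volume = 14362.969 mm³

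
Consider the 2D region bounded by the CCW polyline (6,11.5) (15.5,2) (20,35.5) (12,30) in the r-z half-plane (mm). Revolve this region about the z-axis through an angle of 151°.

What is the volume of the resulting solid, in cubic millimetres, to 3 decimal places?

Profile (r,z), 4 vertices: (6,11.5) (15.5,2) (20,35.5) (12,30)
edge 0: (6,11.5)→(15.5,2)  cross = 6·2 − 15.5·11.5 = -166.2500; (r_i+r_j)·cross = 21.5·-166.2500 = -3574.3750
edge 1: (15.5,2)→(20,35.5)  cross = 15.5·35.5 − 20·2 = 510.2500; (r_i+r_j)·cross = 35.5·510.2500 = 18113.8750
edge 2: (20,35.5)→(12,30)  cross = 20·30 − 12·35.5 = 174.0000; (r_i+r_j)·cross = 32·174.0000 = 5568.0000
edge 3: (12,30)→(6,11.5)  cross = 12·11.5 − 6·30 = -42.0000; (r_i+r_j)·cross = 18·-42.0000 = -756.0000
Σcross = 476.0000 → A = |Σcross|/2 = 238.0000 mm²
Σ(r_i+r_j)·cross = 19351.5000 → first moment M = |Σ|/6 = 3225.2500
R_c = M/A = 3225.2500/238.0000 = 13.5515 mm
θ = 151° = 2.635447 rad
V = θ·R_c·A = 2.635447·13.5515·238.0000 = 8499.976 mm³

Volume = 8499.976 mm³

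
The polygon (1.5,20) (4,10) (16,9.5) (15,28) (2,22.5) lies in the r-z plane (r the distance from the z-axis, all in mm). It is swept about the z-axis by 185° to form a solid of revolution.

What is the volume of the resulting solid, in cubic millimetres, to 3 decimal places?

Profile (r,z), 5 vertices: (1.5,20) (4,10) (16,9.5) (15,28) (2,22.5)
edge 0: (1.5,20)→(4,10)  cross = 1.5·10 − 4·20 = -65.0000; (r_i+r_j)·cross = 5.5·-65.0000 = -357.5000
edge 1: (4,10)→(16,9.5)  cross = 4·9.5 − 16·10 = -122.0000; (r_i+r_j)·cross = 20·-122.0000 = -2440.0000
edge 2: (16,9.5)→(15,28)  cross = 16·28 − 15·9.5 = 305.5000; (r_i+r_j)·cross = 31·305.5000 = 9470.5000
edge 3: (15,28)→(2,22.5)  cross = 15·22.5 − 2·28 = 281.5000; (r_i+r_j)·cross = 17·281.5000 = 4785.5000
edge 4: (2,22.5)→(1.5,20)  cross = 2·20 − 1.5·22.5 = 6.2500; (r_i+r_j)·cross = 3.5·6.2500 = 21.8750
Σcross = 406.2500 → A = |Σcross|/2 = 203.1250 mm²
Σ(r_i+r_j)·cross = 11480.3750 → first moment M = |Σ|/6 = 1913.3958
R_c = M/A = 1913.3958/203.1250 = 9.4198 mm
θ = 185° = 3.228859 rad
V = θ·R_c·A = 3.228859·9.4198·203.1250 = 6178.086 mm³

Volume = 6178.086 mm³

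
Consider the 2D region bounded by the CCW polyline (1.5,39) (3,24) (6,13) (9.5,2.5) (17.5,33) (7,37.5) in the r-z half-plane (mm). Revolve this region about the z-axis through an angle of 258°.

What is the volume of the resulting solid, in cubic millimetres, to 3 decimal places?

Profile (r,z), 6 vertices: (1.5,39) (3,24) (6,13) (9.5,2.5) (17.5,33) (7,37.5)
edge 0: (1.5,39)→(3,24)  cross = 1.5·24 − 3·39 = -81.0000; (r_i+r_j)·cross = 4.5·-81.0000 = -364.5000
edge 1: (3,24)→(6,13)  cross = 3·13 − 6·24 = -105.0000; (r_i+r_j)·cross = 9·-105.0000 = -945.0000
edge 2: (6,13)→(9.5,2.5)  cross = 6·2.5 − 9.5·13 = -108.5000; (r_i+r_j)·cross = 15.5·-108.5000 = -1681.7500
edge 3: (9.5,2.5)→(17.5,33)  cross = 9.5·33 − 17.5·2.5 = 269.7500; (r_i+r_j)·cross = 27·269.7500 = 7283.2500
edge 4: (17.5,33)→(7,37.5)  cross = 17.5·37.5 − 7·33 = 425.2500; (r_i+r_j)·cross = 24.5·425.2500 = 10418.6250
edge 5: (7,37.5)→(1.5,39)  cross = 7·39 − 1.5·37.5 = 216.7500; (r_i+r_j)·cross = 8.5·216.7500 = 1842.3750
Σcross = 617.2500 → A = |Σcross|/2 = 308.6250 mm²
Σ(r_i+r_j)·cross = 16553.0000 → first moment M = |Σ|/6 = 2758.8333
R_c = M/A = 2758.8333/308.6250 = 8.9391 mm
θ = 258° = 4.502949 rad
V = θ·R_c·A = 4.502949·8.9391·308.6250 = 12422.887 mm³

Volume = 12422.887 mm³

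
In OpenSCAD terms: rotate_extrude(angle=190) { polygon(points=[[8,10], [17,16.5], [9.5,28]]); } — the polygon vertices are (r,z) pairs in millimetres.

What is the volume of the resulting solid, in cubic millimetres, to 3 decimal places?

Profile (r,z), 3 vertices: (8,10) (17,16.5) (9.5,28)
edge 0: (8,10)→(17,16.5)  cross = 8·16.5 − 17·10 = -38.0000; (r_i+r_j)·cross = 25·-38.0000 = -950.0000
edge 1: (17,16.5)→(9.5,28)  cross = 17·28 − 9.5·16.5 = 319.2500; (r_i+r_j)·cross = 26.5·319.2500 = 8460.1250
edge 2: (9.5,28)→(8,10)  cross = 9.5·10 − 8·28 = -129.0000; (r_i+r_j)·cross = 17.5·-129.0000 = -2257.5000
Σcross = 152.2500 → A = |Σcross|/2 = 76.1250 mm²
Σ(r_i+r_j)·cross = 5252.6250 → first moment M = |Σ|/6 = 875.4375
R_c = M/A = 875.4375/76.1250 = 11.5000 mm
θ = 190° = 3.316126 rad
V = θ·R_c·A = 3.316126·11.5000·76.1250 = 2903.061 mm³

Volume = 2903.061 mm³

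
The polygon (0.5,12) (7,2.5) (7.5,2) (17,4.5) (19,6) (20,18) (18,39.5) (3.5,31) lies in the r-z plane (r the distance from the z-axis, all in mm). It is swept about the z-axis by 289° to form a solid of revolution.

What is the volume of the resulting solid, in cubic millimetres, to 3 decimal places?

Profile (r,z), 8 vertices: (0.5,12) (7,2.5) (7.5,2) (17,4.5) (19,6) (20,18) (18,39.5) (3.5,31)
edge 0: (0.5,12)→(7,2.5)  cross = 0.5·2.5 − 7·12 = -82.7500; (r_i+r_j)·cross = 7.5·-82.7500 = -620.6250
edge 1: (7,2.5)→(7.5,2)  cross = 7·2 − 7.5·2.5 = -4.7500; (r_i+r_j)·cross = 14.5·-4.7500 = -68.8750
edge 2: (7.5,2)→(17,4.5)  cross = 7.5·4.5 − 17·2 = -0.2500; (r_i+r_j)·cross = 24.5·-0.2500 = -6.1250
edge 3: (17,4.5)→(19,6)  cross = 17·6 − 19·4.5 = 16.5000; (r_i+r_j)·cross = 36·16.5000 = 594.0000
edge 4: (19,6)→(20,18)  cross = 19·18 − 20·6 = 222.0000; (r_i+r_j)·cross = 39·222.0000 = 8658.0000
edge 5: (20,18)→(18,39.5)  cross = 20·39.5 − 18·18 = 466.0000; (r_i+r_j)·cross = 38·466.0000 = 17708.0000
edge 6: (18,39.5)→(3.5,31)  cross = 18·31 − 3.5·39.5 = 419.7500; (r_i+r_j)·cross = 21.5·419.7500 = 9024.6250
edge 7: (3.5,31)→(0.5,12)  cross = 3.5·12 − 0.5·31 = 26.5000; (r_i+r_j)·cross = 4·26.5000 = 106.0000
Σcross = 1063.0000 → A = |Σcross|/2 = 531.5000 mm²
Σ(r_i+r_j)·cross = 35395.0000 → first moment M = |Σ|/6 = 5899.1667
R_c = M/A = 5899.1667/531.5000 = 11.0991 mm
θ = 289° = 5.044002 rad
V = θ·R_c·A = 5.044002·11.0991·531.5000 = 29755.406 mm³

Volume = 29755.406 mm³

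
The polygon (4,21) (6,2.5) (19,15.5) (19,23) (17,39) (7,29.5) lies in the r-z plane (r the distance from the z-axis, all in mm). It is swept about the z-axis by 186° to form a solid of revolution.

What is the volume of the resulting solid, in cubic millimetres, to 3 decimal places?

Volume = 12874.604 mm³

Profile (r,z), 6 vertices: (4,21) (6,2.5) (19,15.5) (19,23) (17,39) (7,29.5)
edge 0: (4,21)→(6,2.5)  cross = 4·2.5 − 6·21 = -116.0000; (r_i+r_j)·cross = 10·-116.0000 = -1160.0000
edge 1: (6,2.5)→(19,15.5)  cross = 6·15.5 − 19·2.5 = 45.5000; (r_i+r_j)·cross = 25·45.5000 = 1137.5000
edge 2: (19,15.5)→(19,23)  cross = 19·23 − 19·15.5 = 142.5000; (r_i+r_j)·cross = 38·142.5000 = 5415.0000
edge 3: (19,23)→(17,39)  cross = 19·39 − 17·23 = 350.0000; (r_i+r_j)·cross = 36·350.0000 = 12600.0000
edge 4: (17,39)→(7,29.5)  cross = 17·29.5 − 7·39 = 228.5000; (r_i+r_j)·cross = 24·228.5000 = 5484.0000
edge 5: (7,29.5)→(4,21)  cross = 7·21 − 4·29.5 = 29.0000; (r_i+r_j)·cross = 11·29.0000 = 319.0000
Σcross = 679.5000 → A = |Σcross|/2 = 339.7500 mm²
Σ(r_i+r_j)·cross = 23795.5000 → first moment M = |Σ|/6 = 3965.9167
R_c = M/A = 3965.9167/339.7500 = 11.6730 mm
θ = 186° = 3.246312 rad
V = θ·R_c·A = 3.246312·11.6730·339.7500 = 12874.604 mm³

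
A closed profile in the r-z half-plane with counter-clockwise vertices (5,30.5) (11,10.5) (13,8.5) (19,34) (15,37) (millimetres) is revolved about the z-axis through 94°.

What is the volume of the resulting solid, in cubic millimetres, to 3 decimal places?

Volume = 4218.554 mm³

Profile (r,z), 5 vertices: (5,30.5) (11,10.5) (13,8.5) (19,34) (15,37)
edge 0: (5,30.5)→(11,10.5)  cross = 5·10.5 − 11·30.5 = -283.0000; (r_i+r_j)·cross = 16·-283.0000 = -4528.0000
edge 1: (11,10.5)→(13,8.5)  cross = 11·8.5 − 13·10.5 = -43.0000; (r_i+r_j)·cross = 24·-43.0000 = -1032.0000
edge 2: (13,8.5)→(19,34)  cross = 13·34 − 19·8.5 = 280.5000; (r_i+r_j)·cross = 32·280.5000 = 8976.0000
edge 3: (19,34)→(15,37)  cross = 19·37 − 15·34 = 193.0000; (r_i+r_j)·cross = 34·193.0000 = 6562.0000
edge 4: (15,37)→(5,30.5)  cross = 15·30.5 − 5·37 = 272.5000; (r_i+r_j)·cross = 20·272.5000 = 5450.0000
Σcross = 420.0000 → A = |Σcross|/2 = 210.0000 mm²
Σ(r_i+r_j)·cross = 15428.0000 → first moment M = |Σ|/6 = 2571.3333
R_c = M/A = 2571.3333/210.0000 = 12.2444 mm
θ = 94° = 1.640609 rad
V = θ·R_c·A = 1.640609·12.2444·210.0000 = 4218.554 mm³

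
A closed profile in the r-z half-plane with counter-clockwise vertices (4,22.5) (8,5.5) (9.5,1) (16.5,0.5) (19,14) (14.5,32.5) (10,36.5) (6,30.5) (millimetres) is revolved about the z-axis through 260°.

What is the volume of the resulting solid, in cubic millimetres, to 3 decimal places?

Profile (r,z), 8 vertices: (4,22.5) (8,5.5) (9.5,1) (16.5,0.5) (19,14) (14.5,32.5) (10,36.5) (6,30.5)
edge 0: (4,22.5)→(8,5.5)  cross = 4·5.5 − 8·22.5 = -158.0000; (r_i+r_j)·cross = 12·-158.0000 = -1896.0000
edge 1: (8,5.5)→(9.5,1)  cross = 8·1 − 9.5·5.5 = -44.2500; (r_i+r_j)·cross = 17.5·-44.2500 = -774.3750
edge 2: (9.5,1)→(16.5,0.5)  cross = 9.5·0.5 − 16.5·1 = -11.7500; (r_i+r_j)·cross = 26·-11.7500 = -305.5000
edge 3: (16.5,0.5)→(19,14)  cross = 16.5·14 − 19·0.5 = 221.5000; (r_i+r_j)·cross = 35.5·221.5000 = 7863.2500
edge 4: (19,14)→(14.5,32.5)  cross = 19·32.5 − 14.5·14 = 414.5000; (r_i+r_j)·cross = 33.5·414.5000 = 13885.7500
edge 5: (14.5,32.5)→(10,36.5)  cross = 14.5·36.5 − 10·32.5 = 204.2500; (r_i+r_j)·cross = 24.5·204.2500 = 5004.1250
edge 6: (10,36.5)→(6,30.5)  cross = 10·30.5 − 6·36.5 = 86.0000; (r_i+r_j)·cross = 16·86.0000 = 1376.0000
edge 7: (6,30.5)→(4,22.5)  cross = 6·22.5 − 4·30.5 = 13.0000; (r_i+r_j)·cross = 10·13.0000 = 130.0000
Σcross = 725.2500 → A = |Σcross|/2 = 362.6250 mm²
Σ(r_i+r_j)·cross = 25283.2500 → first moment M = |Σ|/6 = 4213.8750
R_c = M/A = 4213.8750/362.6250 = 11.6205 mm
θ = 260° = 4.537856 rad
V = θ·R_c·A = 4.537856·11.6205·362.6250 = 19121.958 mm³

Volume = 19121.958 mm³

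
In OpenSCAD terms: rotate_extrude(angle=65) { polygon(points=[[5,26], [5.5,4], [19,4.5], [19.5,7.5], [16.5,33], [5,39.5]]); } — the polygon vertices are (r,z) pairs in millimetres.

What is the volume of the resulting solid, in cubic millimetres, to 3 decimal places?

Profile (r,z), 6 vertices: (5,26) (5.5,4) (19,4.5) (19.5,7.5) (16.5,33) (5,39.5)
edge 0: (5,26)→(5.5,4)  cross = 5·4 − 5.5·26 = -123.0000; (r_i+r_j)·cross = 10.5·-123.0000 = -1291.5000
edge 1: (5.5,4)→(19,4.5)  cross = 5.5·4.5 − 19·4 = -51.2500; (r_i+r_j)·cross = 24.5·-51.2500 = -1255.6250
edge 2: (19,4.5)→(19.5,7.5)  cross = 19·7.5 − 19.5·4.5 = 54.7500; (r_i+r_j)·cross = 38.5·54.7500 = 2107.8750
edge 3: (19.5,7.5)→(16.5,33)  cross = 19.5·33 − 16.5·7.5 = 519.7500; (r_i+r_j)·cross = 36·519.7500 = 18711.0000
edge 4: (16.5,33)→(5,39.5)  cross = 16.5·39.5 − 5·33 = 486.7500; (r_i+r_j)·cross = 21.5·486.7500 = 10465.1250
edge 5: (5,39.5)→(5,26)  cross = 5·26 − 5·39.5 = -67.5000; (r_i+r_j)·cross = 10·-67.5000 = -675.0000
Σcross = 819.5000 → A = |Σcross|/2 = 409.7500 mm²
Σ(r_i+r_j)·cross = 28061.8750 → first moment M = |Σ|/6 = 4676.9792
R_c = M/A = 4676.9792/409.7500 = 11.4142 mm
θ = 65° = 1.134464 rad
V = θ·R_c·A = 1.134464·11.4142·409.7500 = 5305.865 mm³

Volume = 5305.865 mm³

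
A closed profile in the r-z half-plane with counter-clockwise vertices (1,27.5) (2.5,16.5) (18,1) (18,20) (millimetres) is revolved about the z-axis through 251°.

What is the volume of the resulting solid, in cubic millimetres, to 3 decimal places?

Profile (r,z), 4 vertices: (1,27.5) (2.5,16.5) (18,1) (18,20)
edge 0: (1,27.5)→(2.5,16.5)  cross = 1·16.5 − 2.5·27.5 = -52.2500; (r_i+r_j)·cross = 3.5·-52.2500 = -182.8750
edge 1: (2.5,16.5)→(18,1)  cross = 2.5·1 − 18·16.5 = -294.5000; (r_i+r_j)·cross = 20.5·-294.5000 = -6037.2500
edge 2: (18,1)→(18,20)  cross = 18·20 − 18·1 = 342.0000; (r_i+r_j)·cross = 36·342.0000 = 12312.0000
edge 3: (18,20)→(1,27.5)  cross = 18·27.5 − 1·20 = 475.0000; (r_i+r_j)·cross = 19·475.0000 = 9025.0000
Σcross = 470.2500 → A = |Σcross|/2 = 235.1250 mm²
Σ(r_i+r_j)·cross = 15116.8750 → first moment M = |Σ|/6 = 2519.4792
R_c = M/A = 2519.4792/235.1250 = 10.7155 mm
θ = 251° = 4.380776 rad
V = θ·R_c·A = 4.380776·10.7155·235.1250 = 11037.275 mm³

Volume = 11037.275 mm³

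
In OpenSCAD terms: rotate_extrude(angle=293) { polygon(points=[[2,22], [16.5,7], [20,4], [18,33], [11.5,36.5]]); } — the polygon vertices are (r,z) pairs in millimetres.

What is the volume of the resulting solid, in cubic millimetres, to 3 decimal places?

Profile (r,z), 5 vertices: (2,22) (16.5,7) (20,4) (18,33) (11.5,36.5)
edge 0: (2,22)→(16.5,7)  cross = 2·7 − 16.5·22 = -349.0000; (r_i+r_j)·cross = 18.5·-349.0000 = -6456.5000
edge 1: (16.5,7)→(20,4)  cross = 16.5·4 − 20·7 = -74.0000; (r_i+r_j)·cross = 36.5·-74.0000 = -2701.0000
edge 2: (20,4)→(18,33)  cross = 20·33 − 18·4 = 588.0000; (r_i+r_j)·cross = 38·588.0000 = 22344.0000
edge 3: (18,33)→(11.5,36.5)  cross = 18·36.5 − 11.5·33 = 277.5000; (r_i+r_j)·cross = 29.5·277.5000 = 8186.2500
edge 4: (11.5,36.5)→(2,22)  cross = 11.5·22 − 2·36.5 = 180.0000; (r_i+r_j)·cross = 13.5·180.0000 = 2430.0000
Σcross = 622.5000 → A = |Σcross|/2 = 311.2500 mm²
Σ(r_i+r_j)·cross = 23802.7500 → first moment M = |Σ|/6 = 3967.1250
R_c = M/A = 3967.1250/311.2500 = 12.7458 mm
θ = 293° = 5.113815 rad
V = θ·R_c·A = 5.113815·12.7458·311.2500 = 20287.142 mm³

Volume = 20287.142 mm³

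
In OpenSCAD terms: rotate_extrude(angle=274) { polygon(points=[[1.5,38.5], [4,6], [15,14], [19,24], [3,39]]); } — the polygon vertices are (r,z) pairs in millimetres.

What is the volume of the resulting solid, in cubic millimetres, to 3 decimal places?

Volume = 13331.983 mm³

Profile (r,z), 5 vertices: (1.5,38.5) (4,6) (15,14) (19,24) (3,39)
edge 0: (1.5,38.5)→(4,6)  cross = 1.5·6 − 4·38.5 = -145.0000; (r_i+r_j)·cross = 5.5·-145.0000 = -797.5000
edge 1: (4,6)→(15,14)  cross = 4·14 − 15·6 = -34.0000; (r_i+r_j)·cross = 19·-34.0000 = -646.0000
edge 2: (15,14)→(19,24)  cross = 15·24 − 19·14 = 94.0000; (r_i+r_j)·cross = 34·94.0000 = 3196.0000
edge 3: (19,24)→(3,39)  cross = 19·39 − 3·24 = 669.0000; (r_i+r_j)·cross = 22·669.0000 = 14718.0000
edge 4: (3,39)→(1.5,38.5)  cross = 3·38.5 − 1.5·39 = 57.0000; (r_i+r_j)·cross = 4.5·57.0000 = 256.5000
Σcross = 641.0000 → A = |Σcross|/2 = 320.5000 mm²
Σ(r_i+r_j)·cross = 16727.0000 → first moment M = |Σ|/6 = 2787.8333
R_c = M/A = 2787.8333/320.5000 = 8.6984 mm
θ = 274° = 4.782202 rad
V = θ·R_c·A = 4.782202·8.6984·320.5000 = 13331.983 mm³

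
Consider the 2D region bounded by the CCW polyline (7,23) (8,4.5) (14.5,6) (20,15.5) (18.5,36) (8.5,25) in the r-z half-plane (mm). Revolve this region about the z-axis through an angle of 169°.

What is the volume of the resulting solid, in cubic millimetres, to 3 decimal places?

Profile (r,z), 6 vertices: (7,23) (8,4.5) (14.5,6) (20,15.5) (18.5,36) (8.5,25)
edge 0: (7,23)→(8,4.5)  cross = 7·4.5 − 8·23 = -152.5000; (r_i+r_j)·cross = 15·-152.5000 = -2287.5000
edge 1: (8,4.5)→(14.5,6)  cross = 8·6 − 14.5·4.5 = -17.2500; (r_i+r_j)·cross = 22.5·-17.2500 = -388.1250
edge 2: (14.5,6)→(20,15.5)  cross = 14.5·15.5 − 20·6 = 104.7500; (r_i+r_j)·cross = 34.5·104.7500 = 3613.8750
edge 3: (20,15.5)→(18.5,36)  cross = 20·36 − 18.5·15.5 = 433.2500; (r_i+r_j)·cross = 38.5·433.2500 = 16680.1250
edge 4: (18.5,36)→(8.5,25)  cross = 18.5·25 − 8.5·36 = 156.5000; (r_i+r_j)·cross = 27·156.5000 = 4225.5000
edge 5: (8.5,25)→(7,23)  cross = 8.5·23 − 7·25 = 20.5000; (r_i+r_j)·cross = 15.5·20.5000 = 317.7500
Σcross = 545.2500 → A = |Σcross|/2 = 272.6250 mm²
Σ(r_i+r_j)·cross = 22161.6250 → first moment M = |Σ|/6 = 3693.6042
R_c = M/A = 3693.6042/272.6250 = 13.5483 mm
θ = 169° = 2.949606 rad
V = θ·R_c·A = 2.949606·13.5483·272.6250 = 10894.679 mm³

Volume = 10894.679 mm³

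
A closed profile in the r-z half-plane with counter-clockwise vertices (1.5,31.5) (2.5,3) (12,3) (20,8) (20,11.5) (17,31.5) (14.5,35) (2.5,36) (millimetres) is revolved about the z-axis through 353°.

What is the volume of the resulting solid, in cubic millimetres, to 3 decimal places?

Profile (r,z), 8 vertices: (1.5,31.5) (2.5,3) (12,3) (20,8) (20,11.5) (17,31.5) (14.5,35) (2.5,36)
edge 0: (1.5,31.5)→(2.5,3)  cross = 1.5·3 − 2.5·31.5 = -74.2500; (r_i+r_j)·cross = 4·-74.2500 = -297.0000
edge 1: (2.5,3)→(12,3)  cross = 2.5·3 − 12·3 = -28.5000; (r_i+r_j)·cross = 14.5·-28.5000 = -413.2500
edge 2: (12,3)→(20,8)  cross = 12·8 − 20·3 = 36.0000; (r_i+r_j)·cross = 32·36.0000 = 1152.0000
edge 3: (20,8)→(20,11.5)  cross = 20·11.5 − 20·8 = 70.0000; (r_i+r_j)·cross = 40·70.0000 = 2800.0000
edge 4: (20,11.5)→(17,31.5)  cross = 20·31.5 − 17·11.5 = 434.5000; (r_i+r_j)·cross = 37·434.5000 = 16076.5000
edge 5: (17,31.5)→(14.5,35)  cross = 17·35 − 14.5·31.5 = 138.2500; (r_i+r_j)·cross = 31.5·138.2500 = 4354.8750
edge 6: (14.5,35)→(2.5,36)  cross = 14.5·36 − 2.5·35 = 434.5000; (r_i+r_j)·cross = 17·434.5000 = 7386.5000
edge 7: (2.5,36)→(1.5,31.5)  cross = 2.5·31.5 − 1.5·36 = 24.7500; (r_i+r_j)·cross = 4·24.7500 = 99.0000
Σcross = 1035.2500 → A = |Σcross|/2 = 517.6250 mm²
Σ(r_i+r_j)·cross = 31158.6250 → first moment M = |Σ|/6 = 5193.1042
R_c = M/A = 5193.1042/517.6250 = 10.0326 mm
θ = 353° = 6.161012 rad
V = θ·R_c·A = 6.161012·10.0326·517.6250 = 31994.778 mm³

Volume = 31994.778 mm³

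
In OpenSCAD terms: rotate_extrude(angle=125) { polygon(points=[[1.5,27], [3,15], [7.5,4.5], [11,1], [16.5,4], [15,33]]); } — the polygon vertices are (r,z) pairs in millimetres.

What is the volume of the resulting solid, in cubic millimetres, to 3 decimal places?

Profile (r,z), 6 vertices: (1.5,27) (3,15) (7.5,4.5) (11,1) (16.5,4) (15,33)
edge 0: (1.5,27)→(3,15)  cross = 1.5·15 − 3·27 = -58.5000; (r_i+r_j)·cross = 4.5·-58.5000 = -263.2500
edge 1: (3,15)→(7.5,4.5)  cross = 3·4.5 − 7.5·15 = -99.0000; (r_i+r_j)·cross = 10.5·-99.0000 = -1039.5000
edge 2: (7.5,4.5)→(11,1)  cross = 7.5·1 − 11·4.5 = -42.0000; (r_i+r_j)·cross = 18.5·-42.0000 = -777.0000
edge 3: (11,1)→(16.5,4)  cross = 11·4 − 16.5·1 = 27.5000; (r_i+r_j)·cross = 27.5·27.5000 = 756.2500
edge 4: (16.5,4)→(15,33)  cross = 16.5·33 − 15·4 = 484.5000; (r_i+r_j)·cross = 31.5·484.5000 = 15261.7500
edge 5: (15,33)→(1.5,27)  cross = 15·27 − 1.5·33 = 355.5000; (r_i+r_j)·cross = 16.5·355.5000 = 5865.7500
Σcross = 668.0000 → A = |Σcross|/2 = 334.0000 mm²
Σ(r_i+r_j)·cross = 19804.0000 → first moment M = |Σ|/6 = 3300.6667
R_c = M/A = 3300.6667/334.0000 = 9.8822 mm
θ = 125° = 2.181662 rad
V = θ·R_c·A = 2.181662·9.8822·334.0000 = 7200.938 mm³

Volume = 7200.938 mm³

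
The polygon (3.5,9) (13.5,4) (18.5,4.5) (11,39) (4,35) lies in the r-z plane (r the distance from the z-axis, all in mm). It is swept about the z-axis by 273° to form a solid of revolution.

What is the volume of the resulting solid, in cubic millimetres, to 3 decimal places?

Volume = 16167.388 mm³

Profile (r,z), 5 vertices: (3.5,9) (13.5,4) (18.5,4.5) (11,39) (4,35)
edge 0: (3.5,9)→(13.5,4)  cross = 3.5·4 − 13.5·9 = -107.5000; (r_i+r_j)·cross = 17·-107.5000 = -1827.5000
edge 1: (13.5,4)→(18.5,4.5)  cross = 13.5·4.5 − 18.5·4 = -13.2500; (r_i+r_j)·cross = 32·-13.2500 = -424.0000
edge 2: (18.5,4.5)→(11,39)  cross = 18.5·39 − 11·4.5 = 672.0000; (r_i+r_j)·cross = 29.5·672.0000 = 19824.0000
edge 3: (11,39)→(4,35)  cross = 11·35 − 4·39 = 229.0000; (r_i+r_j)·cross = 15·229.0000 = 3435.0000
edge 4: (4,35)→(3.5,9)  cross = 4·9 − 3.5·35 = -86.5000; (r_i+r_j)·cross = 7.5·-86.5000 = -648.7500
Σcross = 693.7500 → A = |Σcross|/2 = 346.8750 mm²
Σ(r_i+r_j)·cross = 20358.7500 → first moment M = |Σ|/6 = 3393.1250
R_c = M/A = 3393.1250/346.8750 = 9.7820 mm
θ = 273° = 4.764749 rad
V = θ·R_c·A = 4.764749·9.7820·346.8750 = 16167.388 mm³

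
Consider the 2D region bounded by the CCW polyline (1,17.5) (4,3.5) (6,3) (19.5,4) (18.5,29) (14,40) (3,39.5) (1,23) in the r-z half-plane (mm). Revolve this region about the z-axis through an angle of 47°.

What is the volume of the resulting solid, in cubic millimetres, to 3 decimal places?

Volume = 4880.506 mm³

Profile (r,z), 8 vertices: (1,17.5) (4,3.5) (6,3) (19.5,4) (18.5,29) (14,40) (3,39.5) (1,23)
edge 0: (1,17.5)→(4,3.5)  cross = 1·3.5 − 4·17.5 = -66.5000; (r_i+r_j)·cross = 5·-66.5000 = -332.5000
edge 1: (4,3.5)→(6,3)  cross = 4·3 − 6·3.5 = -9.0000; (r_i+r_j)·cross = 10·-9.0000 = -90.0000
edge 2: (6,3)→(19.5,4)  cross = 6·4 − 19.5·3 = -34.5000; (r_i+r_j)·cross = 25.5·-34.5000 = -879.7500
edge 3: (19.5,4)→(18.5,29)  cross = 19.5·29 − 18.5·4 = 491.5000; (r_i+r_j)·cross = 38·491.5000 = 18677.0000
edge 4: (18.5,29)→(14,40)  cross = 18.5·40 − 14·29 = 334.0000; (r_i+r_j)·cross = 32.5·334.0000 = 10855.0000
edge 5: (14,40)→(3,39.5)  cross = 14·39.5 − 3·40 = 433.0000; (r_i+r_j)·cross = 17·433.0000 = 7361.0000
edge 6: (3,39.5)→(1,23)  cross = 3·23 − 1·39.5 = 29.5000; (r_i+r_j)·cross = 4·29.5000 = 118.0000
edge 7: (1,23)→(1,17.5)  cross = 1·17.5 − 1·23 = -5.5000; (r_i+r_j)·cross = 2·-5.5000 = -11.0000
Σcross = 1172.5000 → A = |Σcross|/2 = 586.2500 mm²
Σ(r_i+r_j)·cross = 35697.7500 → first moment M = |Σ|/6 = 5949.6250
R_c = M/A = 5949.6250/586.2500 = 10.1486 mm
θ = 47° = 0.820305 rad
V = θ·R_c·A = 0.820305·10.1486·586.2500 = 4880.506 mm³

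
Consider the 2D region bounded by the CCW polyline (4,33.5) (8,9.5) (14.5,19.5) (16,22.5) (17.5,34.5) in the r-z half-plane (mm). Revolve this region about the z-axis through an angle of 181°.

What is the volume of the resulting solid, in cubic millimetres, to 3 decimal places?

Volume = 6857.236 mm³

Profile (r,z), 5 vertices: (4,33.5) (8,9.5) (14.5,19.5) (16,22.5) (17.5,34.5)
edge 0: (4,33.5)→(8,9.5)  cross = 4·9.5 − 8·33.5 = -230.0000; (r_i+r_j)·cross = 12·-230.0000 = -2760.0000
edge 1: (8,9.5)→(14.5,19.5)  cross = 8·19.5 − 14.5·9.5 = 18.2500; (r_i+r_j)·cross = 22.5·18.2500 = 410.6250
edge 2: (14.5,19.5)→(16,22.5)  cross = 14.5·22.5 − 16·19.5 = 14.2500; (r_i+r_j)·cross = 30.5·14.2500 = 434.6250
edge 3: (16,22.5)→(17.5,34.5)  cross = 16·34.5 − 17.5·22.5 = 158.2500; (r_i+r_j)·cross = 33.5·158.2500 = 5301.3750
edge 4: (17.5,34.5)→(4,33.5)  cross = 17.5·33.5 − 4·34.5 = 448.2500; (r_i+r_j)·cross = 21.5·448.2500 = 9637.3750
Σcross = 409.0000 → A = |Σcross|/2 = 204.5000 mm²
Σ(r_i+r_j)·cross = 13024.0000 → first moment M = |Σ|/6 = 2170.6667
R_c = M/A = 2170.6667/204.5000 = 10.6145 mm
θ = 181° = 3.159046 rad
V = θ·R_c·A = 3.159046·10.6145·204.5000 = 6857.236 mm³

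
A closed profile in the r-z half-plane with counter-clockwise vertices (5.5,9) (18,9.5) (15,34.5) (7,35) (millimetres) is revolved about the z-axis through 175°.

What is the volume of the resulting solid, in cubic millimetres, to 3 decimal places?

Profile (r,z), 4 vertices: (5.5,9) (18,9.5) (15,34.5) (7,35)
edge 0: (5.5,9)→(18,9.5)  cross = 5.5·9.5 − 18·9 = -109.7500; (r_i+r_j)·cross = 23.5·-109.7500 = -2579.1250
edge 1: (18,9.5)→(15,34.5)  cross = 18·34.5 − 15·9.5 = 478.5000; (r_i+r_j)·cross = 33·478.5000 = 15790.5000
edge 2: (15,34.5)→(7,35)  cross = 15·35 − 7·34.5 = 283.5000; (r_i+r_j)·cross = 22·283.5000 = 6237.0000
edge 3: (7,35)→(5.5,9)  cross = 7·9 − 5.5·35 = -129.5000; (r_i+r_j)·cross = 12.5·-129.5000 = -1618.7500
Σcross = 522.7500 → A = |Σcross|/2 = 261.3750 mm²
Σ(r_i+r_j)·cross = 17829.6250 → first moment M = |Σ|/6 = 2971.6042
R_c = M/A = 2971.6042/261.3750 = 11.3691 mm
θ = 175° = 3.054326 rad
V = θ·R_c·A = 3.054326·11.3691·261.3750 = 9076.248 mm³

Volume = 9076.248 mm³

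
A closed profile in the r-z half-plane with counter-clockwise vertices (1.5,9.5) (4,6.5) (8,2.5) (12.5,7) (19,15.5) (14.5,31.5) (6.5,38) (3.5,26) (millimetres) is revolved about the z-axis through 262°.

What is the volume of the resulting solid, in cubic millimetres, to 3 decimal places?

Profile (r,z), 8 vertices: (1.5,9.5) (4,6.5) (8,2.5) (12.5,7) (19,15.5) (14.5,31.5) (6.5,38) (3.5,26)
edge 0: (1.5,9.5)→(4,6.5)  cross = 1.5·6.5 − 4·9.5 = -28.2500; (r_i+r_j)·cross = 5.5·-28.2500 = -155.3750
edge 1: (4,6.5)→(8,2.5)  cross = 4·2.5 − 8·6.5 = -42.0000; (r_i+r_j)·cross = 12·-42.0000 = -504.0000
edge 2: (8,2.5)→(12.5,7)  cross = 8·7 − 12.5·2.5 = 24.7500; (r_i+r_j)·cross = 20.5·24.7500 = 507.3750
edge 3: (12.5,7)→(19,15.5)  cross = 12.5·15.5 − 19·7 = 60.7500; (r_i+r_j)·cross = 31.5·60.7500 = 1913.6250
edge 4: (19,15.5)→(14.5,31.5)  cross = 19·31.5 − 14.5·15.5 = 373.7500; (r_i+r_j)·cross = 33.5·373.7500 = 12520.6250
edge 5: (14.5,31.5)→(6.5,38)  cross = 14.5·38 − 6.5·31.5 = 346.2500; (r_i+r_j)·cross = 21·346.2500 = 7271.2500
edge 6: (6.5,38)→(3.5,26)  cross = 6.5·26 − 3.5·38 = 36.0000; (r_i+r_j)·cross = 10·36.0000 = 360.0000
edge 7: (3.5,26)→(1.5,9.5)  cross = 3.5·9.5 − 1.5·26 = -5.7500; (r_i+r_j)·cross = 5·-5.7500 = -28.7500
Σcross = 765.5000 → A = |Σcross|/2 = 382.7500 mm²
Σ(r_i+r_j)·cross = 21884.7500 → first moment M = |Σ|/6 = 3647.4583
R_c = M/A = 3647.4583/382.7500 = 9.5296 mm
θ = 262° = 4.572763 rad
V = θ·R_c·A = 4.572763·9.5296·382.7500 = 16678.961 mm³

Volume = 16678.961 mm³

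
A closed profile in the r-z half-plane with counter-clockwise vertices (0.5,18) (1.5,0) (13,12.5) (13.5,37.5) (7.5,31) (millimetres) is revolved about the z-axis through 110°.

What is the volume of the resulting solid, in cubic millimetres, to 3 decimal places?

Volume = 4000.673 mm³

Profile (r,z), 5 vertices: (0.5,18) (1.5,0) (13,12.5) (13.5,37.5) (7.5,31)
edge 0: (0.5,18)→(1.5,0)  cross = 0.5·0 − 1.5·18 = -27.0000; (r_i+r_j)·cross = 2·-27.0000 = -54.0000
edge 1: (1.5,0)→(13,12.5)  cross = 1.5·12.5 − 13·0 = 18.7500; (r_i+r_j)·cross = 14.5·18.7500 = 271.8750
edge 2: (13,12.5)→(13.5,37.5)  cross = 13·37.5 − 13.5·12.5 = 318.7500; (r_i+r_j)·cross = 26.5·318.7500 = 8446.8750
edge 3: (13.5,37.5)→(7.5,31)  cross = 13.5·31 − 7.5·37.5 = 137.2500; (r_i+r_j)·cross = 21·137.2500 = 2882.2500
edge 4: (7.5,31)→(0.5,18)  cross = 7.5·18 − 0.5·31 = 119.5000; (r_i+r_j)·cross = 8·119.5000 = 956.0000
Σcross = 567.2500 → A = |Σcross|/2 = 283.6250 mm²
Σ(r_i+r_j)·cross = 12503.0000 → first moment M = |Σ|/6 = 2083.8333
R_c = M/A = 2083.8333/283.6250 = 7.3471 mm
θ = 110° = 1.919862 rad
V = θ·R_c·A = 1.919862·7.3471·283.6250 = 4000.673 mm³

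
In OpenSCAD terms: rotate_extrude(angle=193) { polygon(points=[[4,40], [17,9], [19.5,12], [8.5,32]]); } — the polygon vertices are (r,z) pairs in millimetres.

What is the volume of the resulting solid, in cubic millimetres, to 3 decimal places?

Volume = 2684.823 mm³

Profile (r,z), 4 vertices: (4,40) (17,9) (19.5,12) (8.5,32)
edge 0: (4,40)→(17,9)  cross = 4·9 − 17·40 = -644.0000; (r_i+r_j)·cross = 21·-644.0000 = -13524.0000
edge 1: (17,9)→(19.5,12)  cross = 17·12 − 19.5·9 = 28.5000; (r_i+r_j)·cross = 36.5·28.5000 = 1040.2500
edge 2: (19.5,12)→(8.5,32)  cross = 19.5·32 − 8.5·12 = 522.0000; (r_i+r_j)·cross = 28·522.0000 = 14616.0000
edge 3: (8.5,32)→(4,40)  cross = 8.5·40 − 4·32 = 212.0000; (r_i+r_j)·cross = 12.5·212.0000 = 2650.0000
Σcross = 118.5000 → A = |Σcross|/2 = 59.2500 mm²
Σ(r_i+r_j)·cross = 4782.2500 → first moment M = |Σ|/6 = 797.0417
R_c = M/A = 797.0417/59.2500 = 13.4522 mm
θ = 193° = 3.368485 rad
V = θ·R_c·A = 3.368485·13.4522·59.2500 = 2684.823 mm³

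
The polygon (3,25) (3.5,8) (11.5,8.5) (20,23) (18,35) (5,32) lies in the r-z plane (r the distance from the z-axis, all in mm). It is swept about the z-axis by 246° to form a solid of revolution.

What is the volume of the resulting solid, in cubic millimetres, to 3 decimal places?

Volume = 15709.416 mm³

Profile (r,z), 6 vertices: (3,25) (3.5,8) (11.5,8.5) (20,23) (18,35) (5,32)
edge 0: (3,25)→(3.5,8)  cross = 3·8 − 3.5·25 = -63.5000; (r_i+r_j)·cross = 6.5·-63.5000 = -412.7500
edge 1: (3.5,8)→(11.5,8.5)  cross = 3.5·8.5 − 11.5·8 = -62.2500; (r_i+r_j)·cross = 15·-62.2500 = -933.7500
edge 2: (11.5,8.5)→(20,23)  cross = 11.5·23 − 20·8.5 = 94.5000; (r_i+r_j)·cross = 31.5·94.5000 = 2976.7500
edge 3: (20,23)→(18,35)  cross = 20·35 − 18·23 = 286.0000; (r_i+r_j)·cross = 38·286.0000 = 10868.0000
edge 4: (18,35)→(5,32)  cross = 18·32 − 5·35 = 401.0000; (r_i+r_j)·cross = 23·401.0000 = 9223.0000
edge 5: (5,32)→(3,25)  cross = 5·25 − 3·32 = 29.0000; (r_i+r_j)·cross = 8·29.0000 = 232.0000
Σcross = 684.7500 → A = |Σcross|/2 = 342.3750 mm²
Σ(r_i+r_j)·cross = 21953.2500 → first moment M = |Σ|/6 = 3658.8750
R_c = M/A = 3658.8750/342.3750 = 10.6867 mm
θ = 246° = 4.293510 rad
V = θ·R_c·A = 4.293510·10.6867·342.3750 = 15709.416 mm³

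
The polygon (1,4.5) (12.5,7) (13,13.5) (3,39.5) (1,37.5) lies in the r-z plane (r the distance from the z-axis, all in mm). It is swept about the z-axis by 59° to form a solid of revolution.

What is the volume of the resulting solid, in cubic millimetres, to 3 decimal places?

Profile (r,z), 5 vertices: (1,4.5) (12.5,7) (13,13.5) (3,39.5) (1,37.5)
edge 0: (1,4.5)→(12.5,7)  cross = 1·7 − 12.5·4.5 = -49.2500; (r_i+r_j)·cross = 13.5·-49.2500 = -664.8750
edge 1: (12.5,7)→(13,13.5)  cross = 12.5·13.5 − 13·7 = 77.7500; (r_i+r_j)·cross = 25.5·77.7500 = 1982.6250
edge 2: (13,13.5)→(3,39.5)  cross = 13·39.5 − 3·13.5 = 473.0000; (r_i+r_j)·cross = 16·473.0000 = 7568.0000
edge 3: (3,39.5)→(1,37.5)  cross = 3·37.5 − 1·39.5 = 73.0000; (r_i+r_j)·cross = 4·73.0000 = 292.0000
edge 4: (1,37.5)→(1,4.5)  cross = 1·4.5 − 1·37.5 = -33.0000; (r_i+r_j)·cross = 2·-33.0000 = -66.0000
Σcross = 541.5000 → A = |Σcross|/2 = 270.7500 mm²
Σ(r_i+r_j)·cross = 9111.7500 → first moment M = |Σ|/6 = 1518.6250
R_c = M/A = 1518.6250/270.7500 = 5.6090 mm
θ = 59° = 1.029744 rad
V = θ·R_c·A = 1.029744·5.6090·270.7500 = 1563.795 mm³

Volume = 1563.795 mm³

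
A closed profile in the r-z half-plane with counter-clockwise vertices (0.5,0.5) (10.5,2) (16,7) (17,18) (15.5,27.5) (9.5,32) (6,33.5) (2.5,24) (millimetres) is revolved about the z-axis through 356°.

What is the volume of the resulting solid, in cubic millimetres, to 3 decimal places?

Volume = 21810.748 mm³

Profile (r,z), 8 vertices: (0.5,0.5) (10.5,2) (16,7) (17,18) (15.5,27.5) (9.5,32) (6,33.5) (2.5,24)
edge 0: (0.5,0.5)→(10.5,2)  cross = 0.5·2 − 10.5·0.5 = -4.2500; (r_i+r_j)·cross = 11·-4.2500 = -46.7500
edge 1: (10.5,2)→(16,7)  cross = 10.5·7 − 16·2 = 41.5000; (r_i+r_j)·cross = 26.5·41.5000 = 1099.7500
edge 2: (16,7)→(17,18)  cross = 16·18 − 17·7 = 169.0000; (r_i+r_j)·cross = 33·169.0000 = 5577.0000
edge 3: (17,18)→(15.5,27.5)  cross = 17·27.5 − 15.5·18 = 188.5000; (r_i+r_j)·cross = 32.5·188.5000 = 6126.2500
edge 4: (15.5,27.5)→(9.5,32)  cross = 15.5·32 − 9.5·27.5 = 234.7500; (r_i+r_j)·cross = 25·234.7500 = 5868.7500
edge 5: (9.5,32)→(6,33.5)  cross = 9.5·33.5 − 6·32 = 126.2500; (r_i+r_j)·cross = 15.5·126.2500 = 1956.8750
edge 6: (6,33.5)→(2.5,24)  cross = 6·24 − 2.5·33.5 = 60.2500; (r_i+r_j)·cross = 8.5·60.2500 = 512.1250
edge 7: (2.5,24)→(0.5,0.5)  cross = 2.5·0.5 − 0.5·24 = -10.7500; (r_i+r_j)·cross = 3·-10.7500 = -32.2500
Σcross = 805.2500 → A = |Σcross|/2 = 402.6250 mm²
Σ(r_i+r_j)·cross = 21061.7500 → first moment M = |Σ|/6 = 3510.2917
R_c = M/A = 3510.2917/402.6250 = 8.7185 mm
θ = 356° = 6.213372 rad
V = θ·R_c·A = 6.213372·8.7185·402.6250 = 21810.748 mm³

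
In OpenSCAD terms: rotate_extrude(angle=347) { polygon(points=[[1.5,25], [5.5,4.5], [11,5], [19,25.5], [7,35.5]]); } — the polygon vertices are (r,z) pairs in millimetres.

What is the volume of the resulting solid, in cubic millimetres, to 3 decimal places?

Profile (r,z), 5 vertices: (1.5,25) (5.5,4.5) (11,5) (19,25.5) (7,35.5)
edge 0: (1.5,25)→(5.5,4.5)  cross = 1.5·4.5 − 5.5·25 = -130.7500; (r_i+r_j)·cross = 7·-130.7500 = -915.2500
edge 1: (5.5,4.5)→(11,5)  cross = 5.5·5 − 11·4.5 = -22.0000; (r_i+r_j)·cross = 16.5·-22.0000 = -363.0000
edge 2: (11,5)→(19,25.5)  cross = 11·25.5 − 19·5 = 185.5000; (r_i+r_j)·cross = 30·185.5000 = 5565.0000
edge 3: (19,25.5)→(7,35.5)  cross = 19·35.5 − 7·25.5 = 496.0000; (r_i+r_j)·cross = 26·496.0000 = 12896.0000
edge 4: (7,35.5)→(1.5,25)  cross = 7·25 − 1.5·35.5 = 121.7500; (r_i+r_j)·cross = 8.5·121.7500 = 1034.8750
Σcross = 650.5000 → A = |Σcross|/2 = 325.2500 mm²
Σ(r_i+r_j)·cross = 18217.6250 → first moment M = |Σ|/6 = 3036.2708
R_c = M/A = 3036.2708/325.2500 = 9.3352 mm
θ = 347° = 6.056293 rad
V = θ·R_c·A = 6.056293·9.3352·325.2500 = 18388.544 mm³

Volume = 18388.544 mm³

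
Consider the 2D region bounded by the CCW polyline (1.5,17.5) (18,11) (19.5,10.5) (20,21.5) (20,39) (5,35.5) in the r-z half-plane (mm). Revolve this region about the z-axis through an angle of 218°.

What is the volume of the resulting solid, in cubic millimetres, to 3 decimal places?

Profile (r,z), 6 vertices: (1.5,17.5) (18,11) (19.5,10.5) (20,21.5) (20,39) (5,35.5)
edge 0: (1.5,17.5)→(18,11)  cross = 1.5·11 − 18·17.5 = -298.5000; (r_i+r_j)·cross = 19.5·-298.5000 = -5820.7500
edge 1: (18,11)→(19.5,10.5)  cross = 18·10.5 − 19.5·11 = -25.5000; (r_i+r_j)·cross = 37.5·-25.5000 = -956.2500
edge 2: (19.5,10.5)→(20,21.5)  cross = 19.5·21.5 − 20·10.5 = 209.2500; (r_i+r_j)·cross = 39.5·209.2500 = 8265.3750
edge 3: (20,21.5)→(20,39)  cross = 20·39 − 20·21.5 = 350.0000; (r_i+r_j)·cross = 40·350.0000 = 14000.0000
edge 4: (20,39)→(5,35.5)  cross = 20·35.5 − 5·39 = 515.0000; (r_i+r_j)·cross = 25·515.0000 = 12875.0000
edge 5: (5,35.5)→(1.5,17.5)  cross = 5·17.5 − 1.5·35.5 = 34.2500; (r_i+r_j)·cross = 6.5·34.2500 = 222.6250
Σcross = 784.5000 → A = |Σcross|/2 = 392.2500 mm²
Σ(r_i+r_j)·cross = 28586.0000 → first moment M = |Σ|/6 = 4764.3333
R_c = M/A = 4764.3333/392.2500 = 12.1462 mm
θ = 218° = 3.804818 rad
V = θ·R_c·A = 3.804818·12.1462·392.2500 = 18127.420 mm³

Volume = 18127.420 mm³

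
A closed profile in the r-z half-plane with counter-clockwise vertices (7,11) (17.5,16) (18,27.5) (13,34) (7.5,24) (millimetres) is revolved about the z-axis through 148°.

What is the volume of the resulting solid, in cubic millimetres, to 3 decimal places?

Volume = 5470.279 mm³

Profile (r,z), 5 vertices: (7,11) (17.5,16) (18,27.5) (13,34) (7.5,24)
edge 0: (7,11)→(17.5,16)  cross = 7·16 − 17.5·11 = -80.5000; (r_i+r_j)·cross = 24.5·-80.5000 = -1972.2500
edge 1: (17.5,16)→(18,27.5)  cross = 17.5·27.5 − 18·16 = 193.2500; (r_i+r_j)·cross = 35.5·193.2500 = 6860.3750
edge 2: (18,27.5)→(13,34)  cross = 18·34 − 13·27.5 = 254.5000; (r_i+r_j)·cross = 31·254.5000 = 7889.5000
edge 3: (13,34)→(7.5,24)  cross = 13·24 − 7.5·34 = 57.0000; (r_i+r_j)·cross = 20.5·57.0000 = 1168.5000
edge 4: (7.5,24)→(7,11)  cross = 7.5·11 − 7·24 = -85.5000; (r_i+r_j)·cross = 14.5·-85.5000 = -1239.7500
Σcross = 338.7500 → A = |Σcross|/2 = 169.3750 mm²
Σ(r_i+r_j)·cross = 12706.3750 → first moment M = |Σ|/6 = 2117.7292
R_c = M/A = 2117.7292/169.3750 = 12.5032 mm
θ = 148° = 2.583087 rad
V = θ·R_c·A = 2.583087·12.5032·169.3750 = 5470.279 mm³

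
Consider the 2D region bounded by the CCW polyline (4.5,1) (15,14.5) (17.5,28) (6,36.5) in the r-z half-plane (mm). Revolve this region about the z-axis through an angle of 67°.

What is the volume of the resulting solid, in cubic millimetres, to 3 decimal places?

Volume = 3076.224 mm³

Profile (r,z), 4 vertices: (4.5,1) (15,14.5) (17.5,28) (6,36.5)
edge 0: (4.5,1)→(15,14.5)  cross = 4.5·14.5 − 15·1 = 50.2500; (r_i+r_j)·cross = 19.5·50.2500 = 979.8750
edge 1: (15,14.5)→(17.5,28)  cross = 15·28 − 17.5·14.5 = 166.2500; (r_i+r_j)·cross = 32.5·166.2500 = 5403.1250
edge 2: (17.5,28)→(6,36.5)  cross = 17.5·36.5 − 6·28 = 470.7500; (r_i+r_j)·cross = 23.5·470.7500 = 11062.6250
edge 3: (6,36.5)→(4.5,1)  cross = 6·1 − 4.5·36.5 = -158.2500; (r_i+r_j)·cross = 10.5·-158.2500 = -1661.6250
Σcross = 529.0000 → A = |Σcross|/2 = 264.5000 mm²
Σ(r_i+r_j)·cross = 15784.0000 → first moment M = |Σ|/6 = 2630.6667
R_c = M/A = 2630.6667/264.5000 = 9.9458 mm
θ = 67° = 1.169371 rad
V = θ·R_c·A = 1.169371·9.9458·264.5000 = 3076.224 mm³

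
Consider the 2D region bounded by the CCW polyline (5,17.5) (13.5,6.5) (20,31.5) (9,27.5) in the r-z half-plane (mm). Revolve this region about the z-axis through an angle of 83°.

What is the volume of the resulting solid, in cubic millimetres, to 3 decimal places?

Volume = 3411.508 mm³

Profile (r,z), 4 vertices: (5,17.5) (13.5,6.5) (20,31.5) (9,27.5)
edge 0: (5,17.5)→(13.5,6.5)  cross = 5·6.5 − 13.5·17.5 = -203.7500; (r_i+r_j)·cross = 18.5·-203.7500 = -3769.3750
edge 1: (13.5,6.5)→(20,31.5)  cross = 13.5·31.5 − 20·6.5 = 295.2500; (r_i+r_j)·cross = 33.5·295.2500 = 9890.8750
edge 2: (20,31.5)→(9,27.5)  cross = 20·27.5 − 9·31.5 = 266.5000; (r_i+r_j)·cross = 29·266.5000 = 7728.5000
edge 3: (9,27.5)→(5,17.5)  cross = 9·17.5 − 5·27.5 = 20.0000; (r_i+r_j)·cross = 14·20.0000 = 280.0000
Σcross = 378.0000 → A = |Σcross|/2 = 189.0000 mm²
Σ(r_i+r_j)·cross = 14130.0000 → first moment M = |Σ|/6 = 2355.0000
R_c = M/A = 2355.0000/189.0000 = 12.4603 mm
θ = 83° = 1.448623 rad
V = θ·R_c·A = 1.448623·12.4603·189.0000 = 3411.508 mm³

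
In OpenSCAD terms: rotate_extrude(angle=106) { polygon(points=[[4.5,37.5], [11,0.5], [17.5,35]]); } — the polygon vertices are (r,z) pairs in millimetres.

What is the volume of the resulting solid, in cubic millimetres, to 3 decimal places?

Volume = 4728.957 mm³

Profile (r,z), 3 vertices: (4.5,37.5) (11,0.5) (17.5,35)
edge 0: (4.5,37.5)→(11,0.5)  cross = 4.5·0.5 − 11·37.5 = -410.2500; (r_i+r_j)·cross = 15.5·-410.2500 = -6358.8750
edge 1: (11,0.5)→(17.5,35)  cross = 11·35 − 17.5·0.5 = 376.2500; (r_i+r_j)·cross = 28.5·376.2500 = 10723.1250
edge 2: (17.5,35)→(4.5,37.5)  cross = 17.5·37.5 − 4.5·35 = 498.7500; (r_i+r_j)·cross = 22·498.7500 = 10972.5000
Σcross = 464.7500 → A = |Σcross|/2 = 232.3750 mm²
Σ(r_i+r_j)·cross = 15336.7500 → first moment M = |Σ|/6 = 2556.1250
R_c = M/A = 2556.1250/232.3750 = 11.0000 mm
θ = 106° = 1.850049 rad
V = θ·R_c·A = 1.850049·11.0000·232.3750 = 4728.957 mm³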